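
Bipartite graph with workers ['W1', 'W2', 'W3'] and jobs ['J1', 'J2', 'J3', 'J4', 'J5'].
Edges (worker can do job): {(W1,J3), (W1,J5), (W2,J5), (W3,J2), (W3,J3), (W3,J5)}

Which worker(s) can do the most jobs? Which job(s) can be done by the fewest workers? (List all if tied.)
Most versatile: W3 (3 jobs); Least covered: J1, J4 (0 workers)

Worker degrees (jobs they can do): W1:2, W2:1, W3:3
Job degrees (workers who can do it): J1:0, J2:1, J3:2, J4:0, J5:3

Maximum worker degree is 3, achieved by: W3
Minimum job degree is 0, achieved by: J1, J4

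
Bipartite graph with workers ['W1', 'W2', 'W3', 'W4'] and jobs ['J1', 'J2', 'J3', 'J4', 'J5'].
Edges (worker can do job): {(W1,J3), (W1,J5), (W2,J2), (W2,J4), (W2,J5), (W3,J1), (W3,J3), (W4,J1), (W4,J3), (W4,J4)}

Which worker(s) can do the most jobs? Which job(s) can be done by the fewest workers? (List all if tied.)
Most versatile: W2, W4 (3 jobs); Least covered: J2 (1 workers)

Worker degrees (jobs they can do): W1:2, W2:3, W3:2, W4:3
Job degrees (workers who can do it): J1:2, J2:1, J3:3, J4:2, J5:2

Maximum worker degree is 3, achieved by: W2, W4
Minimum job degree is 1, achieved by: J2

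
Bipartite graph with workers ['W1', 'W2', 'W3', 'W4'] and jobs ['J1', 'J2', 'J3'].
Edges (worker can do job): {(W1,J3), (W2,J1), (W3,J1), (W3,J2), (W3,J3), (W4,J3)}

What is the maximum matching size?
Maximum matching size = 3

Maximum matching: {(W2,J1), (W3,J2), (W4,J3)}
Size: 3

This assigns 3 workers to 3 distinct jobs.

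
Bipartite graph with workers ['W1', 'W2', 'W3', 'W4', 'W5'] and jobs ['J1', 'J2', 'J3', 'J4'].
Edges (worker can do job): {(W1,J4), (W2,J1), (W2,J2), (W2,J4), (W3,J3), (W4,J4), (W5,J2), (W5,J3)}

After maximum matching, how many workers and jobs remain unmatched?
Unmatched: 1 workers, 0 jobs

Maximum matching size: 4
Workers: 5 total, 4 matched, 1 unmatched
Jobs: 4 total, 4 matched, 0 unmatched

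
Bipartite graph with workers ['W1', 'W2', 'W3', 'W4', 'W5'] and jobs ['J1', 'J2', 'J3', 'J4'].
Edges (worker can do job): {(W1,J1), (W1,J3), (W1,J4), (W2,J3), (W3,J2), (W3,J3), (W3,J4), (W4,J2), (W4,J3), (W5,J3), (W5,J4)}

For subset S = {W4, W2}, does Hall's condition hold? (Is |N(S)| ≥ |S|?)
Yes: |N(S)| = 2, |S| = 2

Subset S = {W4, W2}
Neighbors N(S) = {J2, J3}

|N(S)| = 2, |S| = 2
Hall's condition: |N(S)| ≥ |S| is satisfied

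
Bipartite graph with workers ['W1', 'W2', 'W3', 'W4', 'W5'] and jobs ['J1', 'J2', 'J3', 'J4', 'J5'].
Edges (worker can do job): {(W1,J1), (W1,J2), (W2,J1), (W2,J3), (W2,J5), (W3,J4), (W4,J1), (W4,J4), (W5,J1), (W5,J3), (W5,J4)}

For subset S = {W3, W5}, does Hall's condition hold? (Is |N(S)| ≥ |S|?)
Yes: |N(S)| = 3, |S| = 2

Subset S = {W3, W5}
Neighbors N(S) = {J1, J3, J4}

|N(S)| = 3, |S| = 2
Hall's condition: |N(S)| ≥ |S| is satisfied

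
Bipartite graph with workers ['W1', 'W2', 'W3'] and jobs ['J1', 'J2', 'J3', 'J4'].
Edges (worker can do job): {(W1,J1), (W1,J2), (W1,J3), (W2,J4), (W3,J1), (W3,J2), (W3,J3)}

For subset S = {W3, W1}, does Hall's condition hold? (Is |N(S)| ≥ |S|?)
Yes: |N(S)| = 3, |S| = 2

Subset S = {W3, W1}
Neighbors N(S) = {J1, J2, J3}

|N(S)| = 3, |S| = 2
Hall's condition: |N(S)| ≥ |S| is satisfied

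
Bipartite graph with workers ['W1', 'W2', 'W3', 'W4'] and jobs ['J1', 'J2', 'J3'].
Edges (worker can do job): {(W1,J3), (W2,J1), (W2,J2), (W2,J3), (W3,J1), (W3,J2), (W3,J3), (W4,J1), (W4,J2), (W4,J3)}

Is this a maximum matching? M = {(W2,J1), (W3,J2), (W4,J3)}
Yes, size 3 is maximum

Proposed matching has size 3.
Maximum matching size for this graph: 3.

This is a maximum matching.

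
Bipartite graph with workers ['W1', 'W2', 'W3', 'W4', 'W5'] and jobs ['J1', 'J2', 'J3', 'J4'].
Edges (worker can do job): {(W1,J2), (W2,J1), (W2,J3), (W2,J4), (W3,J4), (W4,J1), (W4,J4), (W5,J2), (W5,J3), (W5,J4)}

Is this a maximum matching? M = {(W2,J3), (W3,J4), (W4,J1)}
No, size 3 is not maximum

Proposed matching has size 3.
Maximum matching size for this graph: 4.

This is NOT maximum - can be improved to size 4.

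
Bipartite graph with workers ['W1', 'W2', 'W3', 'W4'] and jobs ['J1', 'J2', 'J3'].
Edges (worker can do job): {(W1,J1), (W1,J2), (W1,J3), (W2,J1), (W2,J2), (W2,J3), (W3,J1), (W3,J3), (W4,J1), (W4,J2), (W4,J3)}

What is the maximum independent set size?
Maximum independent set = 4

By König's theorem:
- Min vertex cover = Max matching = 3
- Max independent set = Total vertices - Min vertex cover
- Max independent set = 7 - 3 = 4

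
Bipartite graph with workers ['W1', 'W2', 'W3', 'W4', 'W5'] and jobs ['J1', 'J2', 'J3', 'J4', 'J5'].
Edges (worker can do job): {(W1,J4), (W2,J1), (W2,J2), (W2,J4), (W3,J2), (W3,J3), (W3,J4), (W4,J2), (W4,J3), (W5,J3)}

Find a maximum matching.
Matching: {(W1,J4), (W2,J1), (W3,J3), (W4,J2)}

Maximum matching (size 4):
  W1 → J4
  W2 → J1
  W3 → J3
  W4 → J2

Each worker is assigned to at most one job, and each job to at most one worker.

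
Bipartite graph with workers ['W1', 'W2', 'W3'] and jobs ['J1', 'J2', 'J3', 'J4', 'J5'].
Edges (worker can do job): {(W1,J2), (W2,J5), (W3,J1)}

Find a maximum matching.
Matching: {(W1,J2), (W2,J5), (W3,J1)}

Maximum matching (size 3):
  W1 → J2
  W2 → J5
  W3 → J1

Each worker is assigned to at most one job, and each job to at most one worker.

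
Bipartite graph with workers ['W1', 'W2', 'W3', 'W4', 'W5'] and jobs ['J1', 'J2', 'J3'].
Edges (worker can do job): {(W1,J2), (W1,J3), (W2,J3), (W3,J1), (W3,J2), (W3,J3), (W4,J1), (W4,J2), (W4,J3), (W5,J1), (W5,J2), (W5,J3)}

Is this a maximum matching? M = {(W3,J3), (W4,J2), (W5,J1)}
Yes, size 3 is maximum

Proposed matching has size 3.
Maximum matching size for this graph: 3.

This is a maximum matching.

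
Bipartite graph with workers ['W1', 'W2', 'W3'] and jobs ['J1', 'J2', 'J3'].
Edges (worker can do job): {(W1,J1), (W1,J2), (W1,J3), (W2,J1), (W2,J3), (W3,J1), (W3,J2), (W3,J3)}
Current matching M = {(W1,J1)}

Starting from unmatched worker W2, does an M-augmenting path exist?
Yes: W2 → J3

An M-augmenting path alternates non-matching / matching edges, starting and ending at unmatched vertices.
Path: W2 → J3
(J3 is unmatched in M, so the path is augmenting.)
Flipping edges along this path would increase |M| from 1 to 2.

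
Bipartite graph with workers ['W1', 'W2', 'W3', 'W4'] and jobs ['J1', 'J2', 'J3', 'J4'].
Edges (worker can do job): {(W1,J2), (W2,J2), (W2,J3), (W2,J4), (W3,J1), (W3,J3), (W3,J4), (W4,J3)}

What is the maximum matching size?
Maximum matching size = 4

Maximum matching: {(W1,J2), (W2,J4), (W3,J1), (W4,J3)}
Size: 4

This assigns 4 workers to 4 distinct jobs.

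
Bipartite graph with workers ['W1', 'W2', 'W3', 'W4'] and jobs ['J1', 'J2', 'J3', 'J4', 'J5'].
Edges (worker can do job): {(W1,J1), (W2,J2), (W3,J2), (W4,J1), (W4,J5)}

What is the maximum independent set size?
Maximum independent set = 6

By König's theorem:
- Min vertex cover = Max matching = 3
- Max independent set = Total vertices - Min vertex cover
- Max independent set = 9 - 3 = 6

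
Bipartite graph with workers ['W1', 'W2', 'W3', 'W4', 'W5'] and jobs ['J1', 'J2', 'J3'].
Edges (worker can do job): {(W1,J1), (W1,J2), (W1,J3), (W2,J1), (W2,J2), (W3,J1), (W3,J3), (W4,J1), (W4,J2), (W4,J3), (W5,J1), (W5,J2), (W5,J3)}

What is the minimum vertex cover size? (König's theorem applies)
Minimum vertex cover size = 3

By König's theorem: in bipartite graphs,
min vertex cover = max matching = 3

Maximum matching has size 3, so minimum vertex cover also has size 3.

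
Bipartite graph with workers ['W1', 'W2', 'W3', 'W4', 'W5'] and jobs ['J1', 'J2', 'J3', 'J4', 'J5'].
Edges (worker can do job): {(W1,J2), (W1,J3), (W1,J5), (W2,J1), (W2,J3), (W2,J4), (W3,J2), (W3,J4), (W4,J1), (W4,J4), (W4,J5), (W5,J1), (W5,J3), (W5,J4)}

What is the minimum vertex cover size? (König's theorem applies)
Minimum vertex cover size = 5

By König's theorem: in bipartite graphs,
min vertex cover = max matching = 5

Maximum matching has size 5, so minimum vertex cover also has size 5.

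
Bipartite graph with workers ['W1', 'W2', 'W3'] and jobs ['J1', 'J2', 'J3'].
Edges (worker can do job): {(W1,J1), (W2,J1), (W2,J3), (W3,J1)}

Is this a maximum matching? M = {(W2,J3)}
No, size 1 is not maximum

Proposed matching has size 1.
Maximum matching size for this graph: 2.

This is NOT maximum - can be improved to size 2.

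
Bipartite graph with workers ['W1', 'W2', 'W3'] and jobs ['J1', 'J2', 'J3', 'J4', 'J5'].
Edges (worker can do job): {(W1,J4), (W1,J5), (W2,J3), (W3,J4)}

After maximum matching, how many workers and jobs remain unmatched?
Unmatched: 0 workers, 2 jobs

Maximum matching size: 3
Workers: 3 total, 3 matched, 0 unmatched
Jobs: 5 total, 3 matched, 2 unmatched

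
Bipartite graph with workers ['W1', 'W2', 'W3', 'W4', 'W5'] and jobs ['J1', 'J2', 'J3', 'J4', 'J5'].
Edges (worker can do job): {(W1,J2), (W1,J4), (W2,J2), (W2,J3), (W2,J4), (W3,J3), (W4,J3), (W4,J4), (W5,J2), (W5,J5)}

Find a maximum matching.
Matching: {(W1,J2), (W3,J3), (W4,J4), (W5,J5)}

Maximum matching (size 4):
  W1 → J2
  W3 → J3
  W4 → J4
  W5 → J5

Each worker is assigned to at most one job, and each job to at most one worker.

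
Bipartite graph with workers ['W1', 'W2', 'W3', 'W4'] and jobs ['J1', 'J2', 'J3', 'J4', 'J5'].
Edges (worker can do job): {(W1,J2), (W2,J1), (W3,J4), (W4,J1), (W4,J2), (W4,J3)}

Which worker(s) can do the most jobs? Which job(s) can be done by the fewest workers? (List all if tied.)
Most versatile: W4 (3 jobs); Least covered: J5 (0 workers)

Worker degrees (jobs they can do): W1:1, W2:1, W3:1, W4:3
Job degrees (workers who can do it): J1:2, J2:2, J3:1, J4:1, J5:0

Maximum worker degree is 3, achieved by: W4
Minimum job degree is 0, achieved by: J5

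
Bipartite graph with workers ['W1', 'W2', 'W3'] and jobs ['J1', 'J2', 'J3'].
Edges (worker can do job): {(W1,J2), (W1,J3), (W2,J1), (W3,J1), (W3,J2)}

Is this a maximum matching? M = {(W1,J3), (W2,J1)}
No, size 2 is not maximum

Proposed matching has size 2.
Maximum matching size for this graph: 3.

This is NOT maximum - can be improved to size 3.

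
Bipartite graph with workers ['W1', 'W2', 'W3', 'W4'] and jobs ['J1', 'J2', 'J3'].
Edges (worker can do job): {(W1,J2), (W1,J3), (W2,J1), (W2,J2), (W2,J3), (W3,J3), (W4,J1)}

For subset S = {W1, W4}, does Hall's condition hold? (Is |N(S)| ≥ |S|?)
Yes: |N(S)| = 3, |S| = 2

Subset S = {W1, W4}
Neighbors N(S) = {J1, J2, J3}

|N(S)| = 3, |S| = 2
Hall's condition: |N(S)| ≥ |S| is satisfied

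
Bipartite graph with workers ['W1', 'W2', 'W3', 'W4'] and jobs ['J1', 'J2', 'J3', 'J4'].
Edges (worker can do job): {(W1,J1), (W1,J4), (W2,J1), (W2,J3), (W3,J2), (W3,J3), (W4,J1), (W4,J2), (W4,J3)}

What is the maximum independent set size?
Maximum independent set = 4

By König's theorem:
- Min vertex cover = Max matching = 4
- Max independent set = Total vertices - Min vertex cover
- Max independent set = 8 - 4 = 4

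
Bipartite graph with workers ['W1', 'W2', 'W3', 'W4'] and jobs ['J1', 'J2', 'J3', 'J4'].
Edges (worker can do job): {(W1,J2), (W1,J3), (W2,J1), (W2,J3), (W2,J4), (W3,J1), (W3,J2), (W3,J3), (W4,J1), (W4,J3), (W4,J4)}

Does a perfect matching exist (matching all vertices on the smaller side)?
Yes, perfect matching exists (size 4)

Perfect matching: {(W1,J3), (W2,J1), (W3,J2), (W4,J4)}
All 4 vertices on the smaller side are matched.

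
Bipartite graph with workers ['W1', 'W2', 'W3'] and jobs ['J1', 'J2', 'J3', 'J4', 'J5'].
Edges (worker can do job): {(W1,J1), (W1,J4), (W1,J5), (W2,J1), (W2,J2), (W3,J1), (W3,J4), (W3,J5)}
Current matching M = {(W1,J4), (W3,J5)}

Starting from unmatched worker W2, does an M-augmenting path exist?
Yes: W2 → J2

An M-augmenting path alternates non-matching / matching edges, starting and ending at unmatched vertices.
Path: W2 → J2
(J2 is unmatched in M, so the path is augmenting.)
Flipping edges along this path would increase |M| from 2 to 3.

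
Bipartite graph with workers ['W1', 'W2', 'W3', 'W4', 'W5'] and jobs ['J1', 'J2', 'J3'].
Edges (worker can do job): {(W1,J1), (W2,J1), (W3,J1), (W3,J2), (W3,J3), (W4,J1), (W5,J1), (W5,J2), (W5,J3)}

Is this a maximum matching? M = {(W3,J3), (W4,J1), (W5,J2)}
Yes, size 3 is maximum

Proposed matching has size 3.
Maximum matching size for this graph: 3.

This is a maximum matching.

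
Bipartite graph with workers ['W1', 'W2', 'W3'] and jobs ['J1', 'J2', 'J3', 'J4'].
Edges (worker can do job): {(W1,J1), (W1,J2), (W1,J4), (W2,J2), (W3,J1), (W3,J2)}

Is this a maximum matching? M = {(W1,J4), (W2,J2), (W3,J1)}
Yes, size 3 is maximum

Proposed matching has size 3.
Maximum matching size for this graph: 3.

This is a maximum matching.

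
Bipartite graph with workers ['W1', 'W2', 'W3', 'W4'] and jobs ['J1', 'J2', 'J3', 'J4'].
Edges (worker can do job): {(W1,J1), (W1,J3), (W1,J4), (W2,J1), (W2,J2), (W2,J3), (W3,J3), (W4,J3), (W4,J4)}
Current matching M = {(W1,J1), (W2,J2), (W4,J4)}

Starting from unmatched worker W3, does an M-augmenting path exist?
Yes: W3 → J3

An M-augmenting path alternates non-matching / matching edges, starting and ending at unmatched vertices.
Path: W3 → J3
(J3 is unmatched in M, so the path is augmenting.)
Flipping edges along this path would increase |M| from 3 to 4.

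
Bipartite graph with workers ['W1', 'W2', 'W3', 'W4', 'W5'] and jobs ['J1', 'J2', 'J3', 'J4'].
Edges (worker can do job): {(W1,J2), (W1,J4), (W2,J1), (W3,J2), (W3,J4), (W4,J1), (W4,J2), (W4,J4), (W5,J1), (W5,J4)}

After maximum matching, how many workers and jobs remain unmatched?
Unmatched: 2 workers, 1 jobs

Maximum matching size: 3
Workers: 5 total, 3 matched, 2 unmatched
Jobs: 4 total, 3 matched, 1 unmatched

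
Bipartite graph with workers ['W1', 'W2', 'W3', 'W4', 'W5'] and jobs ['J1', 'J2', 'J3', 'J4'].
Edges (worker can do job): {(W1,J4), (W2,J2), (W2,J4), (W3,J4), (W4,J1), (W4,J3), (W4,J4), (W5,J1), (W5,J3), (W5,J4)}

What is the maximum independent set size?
Maximum independent set = 5

By König's theorem:
- Min vertex cover = Max matching = 4
- Max independent set = Total vertices - Min vertex cover
- Max independent set = 9 - 4 = 5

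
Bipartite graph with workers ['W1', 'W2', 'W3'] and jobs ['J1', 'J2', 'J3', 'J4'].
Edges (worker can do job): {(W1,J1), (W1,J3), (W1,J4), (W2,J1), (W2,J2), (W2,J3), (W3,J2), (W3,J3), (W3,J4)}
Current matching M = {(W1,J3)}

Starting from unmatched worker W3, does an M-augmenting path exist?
Yes: W3 → J4

An M-augmenting path alternates non-matching / matching edges, starting and ending at unmatched vertices.
Path: W3 → J4
(J4 is unmatched in M, so the path is augmenting.)
Flipping edges along this path would increase |M| from 1 to 2.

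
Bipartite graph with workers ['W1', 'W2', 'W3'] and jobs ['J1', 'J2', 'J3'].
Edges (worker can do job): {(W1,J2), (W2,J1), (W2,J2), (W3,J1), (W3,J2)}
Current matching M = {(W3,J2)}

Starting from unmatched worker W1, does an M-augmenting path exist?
Yes: W1 → J2 → W3 → J1

An M-augmenting path alternates non-matching / matching edges, starting and ending at unmatched vertices.
Path: W1 → J2 → W3 → J1
(J1 is unmatched in M, so the path is augmenting.)
Flipping edges along this path would increase |M| from 1 to 2.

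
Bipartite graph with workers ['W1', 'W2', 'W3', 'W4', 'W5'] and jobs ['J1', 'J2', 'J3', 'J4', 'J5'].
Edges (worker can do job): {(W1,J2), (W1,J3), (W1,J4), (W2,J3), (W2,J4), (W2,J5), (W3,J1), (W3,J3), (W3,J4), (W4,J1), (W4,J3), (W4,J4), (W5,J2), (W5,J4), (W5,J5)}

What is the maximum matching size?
Maximum matching size = 5

Maximum matching: {(W1,J2), (W2,J4), (W3,J3), (W4,J1), (W5,J5)}
Size: 5

This assigns 5 workers to 5 distinct jobs.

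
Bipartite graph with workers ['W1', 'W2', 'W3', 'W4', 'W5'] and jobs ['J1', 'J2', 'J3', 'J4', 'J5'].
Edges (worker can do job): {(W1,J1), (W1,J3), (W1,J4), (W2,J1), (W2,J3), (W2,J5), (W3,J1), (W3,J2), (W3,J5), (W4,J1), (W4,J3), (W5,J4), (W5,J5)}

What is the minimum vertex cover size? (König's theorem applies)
Minimum vertex cover size = 5

By König's theorem: in bipartite graphs,
min vertex cover = max matching = 5

Maximum matching has size 5, so minimum vertex cover also has size 5.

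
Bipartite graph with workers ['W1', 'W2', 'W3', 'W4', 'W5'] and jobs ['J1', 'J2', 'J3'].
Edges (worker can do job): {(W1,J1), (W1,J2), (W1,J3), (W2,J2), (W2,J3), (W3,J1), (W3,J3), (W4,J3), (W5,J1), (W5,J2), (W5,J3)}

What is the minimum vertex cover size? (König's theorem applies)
Minimum vertex cover size = 3

By König's theorem: in bipartite graphs,
min vertex cover = max matching = 3

Maximum matching has size 3, so minimum vertex cover also has size 3.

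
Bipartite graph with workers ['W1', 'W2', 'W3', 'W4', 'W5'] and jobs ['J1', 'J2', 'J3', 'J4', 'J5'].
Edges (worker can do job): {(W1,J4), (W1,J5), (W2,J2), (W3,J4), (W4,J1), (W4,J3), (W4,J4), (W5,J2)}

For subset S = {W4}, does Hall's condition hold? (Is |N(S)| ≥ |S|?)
Yes: |N(S)| = 3, |S| = 1

Subset S = {W4}
Neighbors N(S) = {J1, J3, J4}

|N(S)| = 3, |S| = 1
Hall's condition: |N(S)| ≥ |S| is satisfied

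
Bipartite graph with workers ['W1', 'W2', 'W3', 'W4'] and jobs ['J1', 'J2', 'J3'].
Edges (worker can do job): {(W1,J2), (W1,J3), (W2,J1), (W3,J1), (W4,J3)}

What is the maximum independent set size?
Maximum independent set = 4

By König's theorem:
- Min vertex cover = Max matching = 3
- Max independent set = Total vertices - Min vertex cover
- Max independent set = 7 - 3 = 4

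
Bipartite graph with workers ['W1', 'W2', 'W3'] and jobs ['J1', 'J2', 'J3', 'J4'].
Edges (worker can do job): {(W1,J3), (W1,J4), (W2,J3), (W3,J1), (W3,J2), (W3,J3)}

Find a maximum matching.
Matching: {(W1,J4), (W2,J3), (W3,J1)}

Maximum matching (size 3):
  W1 → J4
  W2 → J3
  W3 → J1

Each worker is assigned to at most one job, and each job to at most one worker.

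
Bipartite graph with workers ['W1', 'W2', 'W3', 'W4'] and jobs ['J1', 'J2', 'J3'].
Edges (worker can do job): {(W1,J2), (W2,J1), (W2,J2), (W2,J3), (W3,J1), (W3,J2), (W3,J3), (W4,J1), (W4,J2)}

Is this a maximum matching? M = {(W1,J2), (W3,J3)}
No, size 2 is not maximum

Proposed matching has size 2.
Maximum matching size for this graph: 3.

This is NOT maximum - can be improved to size 3.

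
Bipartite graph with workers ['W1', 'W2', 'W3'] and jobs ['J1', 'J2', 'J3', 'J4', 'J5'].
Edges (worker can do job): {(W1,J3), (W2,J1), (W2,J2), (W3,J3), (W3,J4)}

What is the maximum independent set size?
Maximum independent set = 5

By König's theorem:
- Min vertex cover = Max matching = 3
- Max independent set = Total vertices - Min vertex cover
- Max independent set = 8 - 3 = 5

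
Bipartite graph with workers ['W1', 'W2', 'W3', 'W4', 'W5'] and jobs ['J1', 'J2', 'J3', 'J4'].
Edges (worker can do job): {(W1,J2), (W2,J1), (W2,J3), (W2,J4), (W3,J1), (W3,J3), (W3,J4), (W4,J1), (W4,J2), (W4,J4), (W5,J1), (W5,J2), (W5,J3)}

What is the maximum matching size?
Maximum matching size = 4

Maximum matching: {(W1,J2), (W3,J3), (W4,J4), (W5,J1)}
Size: 4

This assigns 4 workers to 4 distinct jobs.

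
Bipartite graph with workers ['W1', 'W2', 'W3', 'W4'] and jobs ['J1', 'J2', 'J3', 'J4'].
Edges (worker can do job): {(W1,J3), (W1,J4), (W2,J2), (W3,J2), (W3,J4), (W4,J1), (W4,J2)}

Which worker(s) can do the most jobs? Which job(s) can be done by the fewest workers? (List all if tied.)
Most versatile: W1, W3, W4 (2 jobs); Least covered: J1, J3 (1 workers)

Worker degrees (jobs they can do): W1:2, W2:1, W3:2, W4:2
Job degrees (workers who can do it): J1:1, J2:3, J3:1, J4:2

Maximum worker degree is 2, achieved by: W1, W3, W4
Minimum job degree is 1, achieved by: J1, J3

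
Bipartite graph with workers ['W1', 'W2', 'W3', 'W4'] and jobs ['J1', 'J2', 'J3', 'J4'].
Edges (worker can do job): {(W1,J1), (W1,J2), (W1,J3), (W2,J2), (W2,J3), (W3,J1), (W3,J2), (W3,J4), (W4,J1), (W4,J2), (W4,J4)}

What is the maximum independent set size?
Maximum independent set = 4

By König's theorem:
- Min vertex cover = Max matching = 4
- Max independent set = Total vertices - Min vertex cover
- Max independent set = 8 - 4 = 4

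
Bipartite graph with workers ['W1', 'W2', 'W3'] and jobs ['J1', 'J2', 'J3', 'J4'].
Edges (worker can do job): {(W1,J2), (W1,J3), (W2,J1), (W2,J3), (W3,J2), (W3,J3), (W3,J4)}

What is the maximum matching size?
Maximum matching size = 3

Maximum matching: {(W1,J2), (W2,J1), (W3,J3)}
Size: 3

This assigns 3 workers to 3 distinct jobs.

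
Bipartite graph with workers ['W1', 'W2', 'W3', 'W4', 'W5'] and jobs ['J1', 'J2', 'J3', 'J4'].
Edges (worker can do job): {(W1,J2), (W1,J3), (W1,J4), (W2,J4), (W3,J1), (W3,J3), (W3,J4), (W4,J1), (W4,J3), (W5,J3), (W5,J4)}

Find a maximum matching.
Matching: {(W1,J2), (W3,J3), (W4,J1), (W5,J4)}

Maximum matching (size 4):
  W1 → J2
  W3 → J3
  W4 → J1
  W5 → J4

Each worker is assigned to at most one job, and each job to at most one worker.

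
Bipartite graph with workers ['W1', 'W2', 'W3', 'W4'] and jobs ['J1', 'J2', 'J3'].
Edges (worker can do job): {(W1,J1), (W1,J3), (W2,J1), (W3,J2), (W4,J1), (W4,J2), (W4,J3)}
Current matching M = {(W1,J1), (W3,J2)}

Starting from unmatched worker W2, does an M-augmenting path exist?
Yes: W2 → J1 → W1 → J3

An M-augmenting path alternates non-matching / matching edges, starting and ending at unmatched vertices.
Path: W2 → J1 → W1 → J3
(J3 is unmatched in M, so the path is augmenting.)
Flipping edges along this path would increase |M| from 2 to 3.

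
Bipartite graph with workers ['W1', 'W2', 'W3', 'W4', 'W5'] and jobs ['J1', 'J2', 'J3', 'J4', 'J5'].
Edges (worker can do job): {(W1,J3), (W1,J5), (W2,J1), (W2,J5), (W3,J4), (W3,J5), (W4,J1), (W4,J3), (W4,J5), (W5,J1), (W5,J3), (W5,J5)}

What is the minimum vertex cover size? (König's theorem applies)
Minimum vertex cover size = 4

By König's theorem: in bipartite graphs,
min vertex cover = max matching = 4

Maximum matching has size 4, so minimum vertex cover also has size 4.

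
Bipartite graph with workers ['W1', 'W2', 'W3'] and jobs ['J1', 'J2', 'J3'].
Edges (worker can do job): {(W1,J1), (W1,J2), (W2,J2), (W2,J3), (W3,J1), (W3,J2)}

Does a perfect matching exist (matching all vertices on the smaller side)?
Yes, perfect matching exists (size 3)

Perfect matching: {(W1,J1), (W2,J3), (W3,J2)}
All 3 vertices on the smaller side are matched.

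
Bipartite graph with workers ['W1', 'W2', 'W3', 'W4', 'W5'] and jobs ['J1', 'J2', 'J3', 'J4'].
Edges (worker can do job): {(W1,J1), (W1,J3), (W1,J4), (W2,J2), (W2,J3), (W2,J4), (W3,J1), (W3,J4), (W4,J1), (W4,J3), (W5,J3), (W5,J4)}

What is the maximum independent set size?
Maximum independent set = 5

By König's theorem:
- Min vertex cover = Max matching = 4
- Max independent set = Total vertices - Min vertex cover
- Max independent set = 9 - 4 = 5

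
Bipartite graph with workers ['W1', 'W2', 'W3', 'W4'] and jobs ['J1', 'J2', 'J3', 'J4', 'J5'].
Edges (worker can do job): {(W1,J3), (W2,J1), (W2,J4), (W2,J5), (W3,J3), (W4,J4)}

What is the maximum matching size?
Maximum matching size = 3

Maximum matching: {(W2,J5), (W3,J3), (W4,J4)}
Size: 3

This assigns 3 workers to 3 distinct jobs.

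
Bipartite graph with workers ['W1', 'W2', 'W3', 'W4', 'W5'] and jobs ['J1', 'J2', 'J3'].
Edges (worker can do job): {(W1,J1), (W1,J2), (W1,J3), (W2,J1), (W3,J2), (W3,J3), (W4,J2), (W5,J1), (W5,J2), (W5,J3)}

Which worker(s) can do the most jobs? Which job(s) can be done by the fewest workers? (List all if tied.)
Most versatile: W1, W5 (3 jobs); Least covered: J1, J3 (3 workers)

Worker degrees (jobs they can do): W1:3, W2:1, W3:2, W4:1, W5:3
Job degrees (workers who can do it): J1:3, J2:4, J3:3

Maximum worker degree is 3, achieved by: W1, W5
Minimum job degree is 3, achieved by: J1, J3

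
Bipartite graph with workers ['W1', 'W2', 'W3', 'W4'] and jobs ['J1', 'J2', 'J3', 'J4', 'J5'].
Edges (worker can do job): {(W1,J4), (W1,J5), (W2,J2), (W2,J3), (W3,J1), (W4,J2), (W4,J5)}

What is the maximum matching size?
Maximum matching size = 4

Maximum matching: {(W1,J4), (W2,J2), (W3,J1), (W4,J5)}
Size: 4

This assigns 4 workers to 4 distinct jobs.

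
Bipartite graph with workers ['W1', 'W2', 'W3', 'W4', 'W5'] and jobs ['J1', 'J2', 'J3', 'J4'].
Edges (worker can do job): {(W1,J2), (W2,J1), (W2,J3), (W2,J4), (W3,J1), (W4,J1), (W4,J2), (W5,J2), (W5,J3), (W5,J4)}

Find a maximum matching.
Matching: {(W2,J4), (W3,J1), (W4,J2), (W5,J3)}

Maximum matching (size 4):
  W2 → J4
  W3 → J1
  W4 → J2
  W5 → J3

Each worker is assigned to at most one job, and each job to at most one worker.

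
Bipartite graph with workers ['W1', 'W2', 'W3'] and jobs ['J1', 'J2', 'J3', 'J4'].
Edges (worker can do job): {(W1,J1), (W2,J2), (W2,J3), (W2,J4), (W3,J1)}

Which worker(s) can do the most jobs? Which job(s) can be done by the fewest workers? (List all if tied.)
Most versatile: W2 (3 jobs); Least covered: J2, J3, J4 (1 workers)

Worker degrees (jobs they can do): W1:1, W2:3, W3:1
Job degrees (workers who can do it): J1:2, J2:1, J3:1, J4:1

Maximum worker degree is 3, achieved by: W2
Minimum job degree is 1, achieved by: J2, J3, J4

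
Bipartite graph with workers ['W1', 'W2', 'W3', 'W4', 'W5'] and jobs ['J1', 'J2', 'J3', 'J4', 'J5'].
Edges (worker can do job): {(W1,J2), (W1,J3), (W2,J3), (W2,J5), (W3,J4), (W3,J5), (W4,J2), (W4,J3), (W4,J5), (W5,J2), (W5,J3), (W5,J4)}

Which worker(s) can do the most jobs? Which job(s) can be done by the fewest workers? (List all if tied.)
Most versatile: W4, W5 (3 jobs); Least covered: J1 (0 workers)

Worker degrees (jobs they can do): W1:2, W2:2, W3:2, W4:3, W5:3
Job degrees (workers who can do it): J1:0, J2:3, J3:4, J4:2, J5:3

Maximum worker degree is 3, achieved by: W4, W5
Minimum job degree is 0, achieved by: J1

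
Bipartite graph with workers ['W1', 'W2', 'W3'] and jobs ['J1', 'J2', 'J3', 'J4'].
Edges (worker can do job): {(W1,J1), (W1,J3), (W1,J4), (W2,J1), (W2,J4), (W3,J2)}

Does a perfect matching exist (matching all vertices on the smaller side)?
Yes, perfect matching exists (size 3)

Perfect matching: {(W1,J4), (W2,J1), (W3,J2)}
All 3 vertices on the smaller side are matched.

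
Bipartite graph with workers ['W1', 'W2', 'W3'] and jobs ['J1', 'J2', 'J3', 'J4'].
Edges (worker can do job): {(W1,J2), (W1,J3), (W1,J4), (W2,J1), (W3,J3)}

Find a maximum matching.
Matching: {(W1,J4), (W2,J1), (W3,J3)}

Maximum matching (size 3):
  W1 → J4
  W2 → J1
  W3 → J3

Each worker is assigned to at most one job, and each job to at most one worker.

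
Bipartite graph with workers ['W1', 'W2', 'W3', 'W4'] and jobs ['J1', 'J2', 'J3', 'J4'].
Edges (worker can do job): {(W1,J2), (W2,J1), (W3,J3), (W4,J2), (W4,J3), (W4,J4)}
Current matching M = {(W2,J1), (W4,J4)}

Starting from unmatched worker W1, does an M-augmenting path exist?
Yes: W1 → J2

An M-augmenting path alternates non-matching / matching edges, starting and ending at unmatched vertices.
Path: W1 → J2
(J2 is unmatched in M, so the path is augmenting.)
Flipping edges along this path would increase |M| from 2 to 3.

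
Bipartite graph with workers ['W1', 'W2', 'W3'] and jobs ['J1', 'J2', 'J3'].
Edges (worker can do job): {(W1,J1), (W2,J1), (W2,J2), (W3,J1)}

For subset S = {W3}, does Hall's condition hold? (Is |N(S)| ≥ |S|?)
Yes: |N(S)| = 1, |S| = 1

Subset S = {W3}
Neighbors N(S) = {J1}

|N(S)| = 1, |S| = 1
Hall's condition: |N(S)| ≥ |S| is satisfied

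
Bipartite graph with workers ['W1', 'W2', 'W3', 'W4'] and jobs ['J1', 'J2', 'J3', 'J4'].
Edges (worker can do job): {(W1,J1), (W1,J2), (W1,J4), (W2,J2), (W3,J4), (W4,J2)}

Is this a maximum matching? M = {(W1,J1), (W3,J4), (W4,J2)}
Yes, size 3 is maximum

Proposed matching has size 3.
Maximum matching size for this graph: 3.

This is a maximum matching.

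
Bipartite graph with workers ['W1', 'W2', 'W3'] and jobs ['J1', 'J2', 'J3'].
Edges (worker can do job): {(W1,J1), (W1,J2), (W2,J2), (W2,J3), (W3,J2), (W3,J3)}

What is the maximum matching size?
Maximum matching size = 3

Maximum matching: {(W1,J1), (W2,J3), (W3,J2)}
Size: 3

This assigns 3 workers to 3 distinct jobs.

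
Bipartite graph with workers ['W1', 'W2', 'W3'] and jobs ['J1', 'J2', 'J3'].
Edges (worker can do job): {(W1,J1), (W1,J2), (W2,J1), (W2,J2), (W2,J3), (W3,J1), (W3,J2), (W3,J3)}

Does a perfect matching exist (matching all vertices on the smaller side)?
Yes, perfect matching exists (size 3)

Perfect matching: {(W1,J2), (W2,J1), (W3,J3)}
All 3 vertices on the smaller side are matched.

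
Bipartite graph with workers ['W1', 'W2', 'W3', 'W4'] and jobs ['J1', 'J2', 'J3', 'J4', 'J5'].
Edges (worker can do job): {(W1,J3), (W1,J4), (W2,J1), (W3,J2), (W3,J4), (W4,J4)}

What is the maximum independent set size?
Maximum independent set = 5

By König's theorem:
- Min vertex cover = Max matching = 4
- Max independent set = Total vertices - Min vertex cover
- Max independent set = 9 - 4 = 5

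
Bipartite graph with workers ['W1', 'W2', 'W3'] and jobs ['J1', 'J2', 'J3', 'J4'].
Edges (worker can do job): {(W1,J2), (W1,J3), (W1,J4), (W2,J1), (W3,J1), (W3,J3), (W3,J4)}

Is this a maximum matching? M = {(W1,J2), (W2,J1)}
No, size 2 is not maximum

Proposed matching has size 2.
Maximum matching size for this graph: 3.

This is NOT maximum - can be improved to size 3.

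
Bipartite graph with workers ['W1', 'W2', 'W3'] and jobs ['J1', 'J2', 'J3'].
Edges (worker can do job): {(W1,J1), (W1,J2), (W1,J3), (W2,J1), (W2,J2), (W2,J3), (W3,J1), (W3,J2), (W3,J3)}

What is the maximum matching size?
Maximum matching size = 3

Maximum matching: {(W1,J2), (W2,J3), (W3,J1)}
Size: 3

This assigns 3 workers to 3 distinct jobs.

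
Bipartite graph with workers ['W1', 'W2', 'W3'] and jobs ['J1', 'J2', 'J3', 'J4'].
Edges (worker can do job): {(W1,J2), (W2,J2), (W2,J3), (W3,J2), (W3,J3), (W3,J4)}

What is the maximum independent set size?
Maximum independent set = 4

By König's theorem:
- Min vertex cover = Max matching = 3
- Max independent set = Total vertices - Min vertex cover
- Max independent set = 7 - 3 = 4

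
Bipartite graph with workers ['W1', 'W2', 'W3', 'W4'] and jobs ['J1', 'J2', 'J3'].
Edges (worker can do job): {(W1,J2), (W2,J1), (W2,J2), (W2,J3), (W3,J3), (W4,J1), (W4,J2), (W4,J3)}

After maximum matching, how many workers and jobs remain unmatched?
Unmatched: 1 workers, 0 jobs

Maximum matching size: 3
Workers: 4 total, 3 matched, 1 unmatched
Jobs: 3 total, 3 matched, 0 unmatched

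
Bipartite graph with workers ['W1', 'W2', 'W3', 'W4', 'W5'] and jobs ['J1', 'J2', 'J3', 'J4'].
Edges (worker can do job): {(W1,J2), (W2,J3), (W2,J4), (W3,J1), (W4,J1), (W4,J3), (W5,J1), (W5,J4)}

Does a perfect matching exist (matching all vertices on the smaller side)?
Yes, perfect matching exists (size 4)

Perfect matching: {(W1,J2), (W3,J1), (W4,J3), (W5,J4)}
All 4 vertices on the smaller side are matched.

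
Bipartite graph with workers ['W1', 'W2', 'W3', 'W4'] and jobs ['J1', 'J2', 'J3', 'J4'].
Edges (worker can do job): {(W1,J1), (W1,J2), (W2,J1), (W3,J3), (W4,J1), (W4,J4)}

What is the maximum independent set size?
Maximum independent set = 4

By König's theorem:
- Min vertex cover = Max matching = 4
- Max independent set = Total vertices - Min vertex cover
- Max independent set = 8 - 4 = 4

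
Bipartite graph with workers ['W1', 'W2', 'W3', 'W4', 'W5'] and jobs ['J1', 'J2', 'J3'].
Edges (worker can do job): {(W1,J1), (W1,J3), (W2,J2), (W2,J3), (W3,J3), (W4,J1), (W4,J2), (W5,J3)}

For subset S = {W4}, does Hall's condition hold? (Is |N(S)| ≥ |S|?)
Yes: |N(S)| = 2, |S| = 1

Subset S = {W4}
Neighbors N(S) = {J1, J2}

|N(S)| = 2, |S| = 1
Hall's condition: |N(S)| ≥ |S| is satisfied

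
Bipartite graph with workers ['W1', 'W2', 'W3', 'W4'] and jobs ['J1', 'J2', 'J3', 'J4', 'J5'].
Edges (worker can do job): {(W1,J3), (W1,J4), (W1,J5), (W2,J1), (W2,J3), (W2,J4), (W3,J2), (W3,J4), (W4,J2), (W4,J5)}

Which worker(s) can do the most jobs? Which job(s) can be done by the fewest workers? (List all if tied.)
Most versatile: W1, W2 (3 jobs); Least covered: J1 (1 workers)

Worker degrees (jobs they can do): W1:3, W2:3, W3:2, W4:2
Job degrees (workers who can do it): J1:1, J2:2, J3:2, J4:3, J5:2

Maximum worker degree is 3, achieved by: W1, W2
Minimum job degree is 1, achieved by: J1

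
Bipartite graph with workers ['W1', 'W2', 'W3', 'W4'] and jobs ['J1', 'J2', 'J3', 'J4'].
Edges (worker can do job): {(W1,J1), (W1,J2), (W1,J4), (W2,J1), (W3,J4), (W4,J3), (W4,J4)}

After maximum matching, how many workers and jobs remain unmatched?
Unmatched: 0 workers, 0 jobs

Maximum matching size: 4
Workers: 4 total, 4 matched, 0 unmatched
Jobs: 4 total, 4 matched, 0 unmatched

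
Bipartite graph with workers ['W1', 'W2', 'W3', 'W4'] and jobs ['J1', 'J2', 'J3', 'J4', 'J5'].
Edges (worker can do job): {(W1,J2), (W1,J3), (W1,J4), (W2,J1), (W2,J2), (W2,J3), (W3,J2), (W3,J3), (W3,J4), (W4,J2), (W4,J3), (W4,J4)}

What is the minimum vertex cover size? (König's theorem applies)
Minimum vertex cover size = 4

By König's theorem: in bipartite graphs,
min vertex cover = max matching = 4

Maximum matching has size 4, so minimum vertex cover also has size 4.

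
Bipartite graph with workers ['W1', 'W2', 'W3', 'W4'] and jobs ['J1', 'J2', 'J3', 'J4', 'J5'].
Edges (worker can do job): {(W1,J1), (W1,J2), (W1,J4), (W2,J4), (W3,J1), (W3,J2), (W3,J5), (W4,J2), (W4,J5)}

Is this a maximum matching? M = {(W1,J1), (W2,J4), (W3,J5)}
No, size 3 is not maximum

Proposed matching has size 3.
Maximum matching size for this graph: 4.

This is NOT maximum - can be improved to size 4.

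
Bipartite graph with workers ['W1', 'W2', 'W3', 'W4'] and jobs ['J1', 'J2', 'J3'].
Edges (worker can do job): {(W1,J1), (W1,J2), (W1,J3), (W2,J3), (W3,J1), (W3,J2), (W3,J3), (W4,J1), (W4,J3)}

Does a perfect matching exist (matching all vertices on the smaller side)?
Yes, perfect matching exists (size 3)

Perfect matching: {(W1,J1), (W3,J2), (W4,J3)}
All 3 vertices on the smaller side are matched.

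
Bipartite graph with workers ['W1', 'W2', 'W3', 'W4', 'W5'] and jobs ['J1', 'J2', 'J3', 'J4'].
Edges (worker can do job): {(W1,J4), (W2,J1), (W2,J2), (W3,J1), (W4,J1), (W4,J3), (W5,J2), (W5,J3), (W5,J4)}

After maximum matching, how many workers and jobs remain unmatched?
Unmatched: 1 workers, 0 jobs

Maximum matching size: 4
Workers: 5 total, 4 matched, 1 unmatched
Jobs: 4 total, 4 matched, 0 unmatched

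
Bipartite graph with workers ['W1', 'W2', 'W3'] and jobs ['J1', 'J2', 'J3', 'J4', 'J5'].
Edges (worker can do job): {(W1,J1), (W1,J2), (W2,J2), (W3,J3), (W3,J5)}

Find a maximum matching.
Matching: {(W1,J1), (W2,J2), (W3,J3)}

Maximum matching (size 3):
  W1 → J1
  W2 → J2
  W3 → J3

Each worker is assigned to at most one job, and each job to at most one worker.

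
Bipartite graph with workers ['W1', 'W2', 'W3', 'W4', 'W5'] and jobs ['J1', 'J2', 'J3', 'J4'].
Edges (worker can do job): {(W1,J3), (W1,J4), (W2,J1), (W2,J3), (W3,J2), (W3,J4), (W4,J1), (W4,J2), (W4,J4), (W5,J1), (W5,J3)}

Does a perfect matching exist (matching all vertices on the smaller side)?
Yes, perfect matching exists (size 4)

Perfect matching: {(W1,J3), (W3,J2), (W4,J4), (W5,J1)}
All 4 vertices on the smaller side are matched.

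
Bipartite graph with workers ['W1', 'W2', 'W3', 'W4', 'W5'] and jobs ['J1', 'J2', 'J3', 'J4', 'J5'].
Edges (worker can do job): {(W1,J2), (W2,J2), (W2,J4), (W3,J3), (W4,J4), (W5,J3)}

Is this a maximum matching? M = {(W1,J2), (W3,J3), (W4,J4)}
Yes, size 3 is maximum

Proposed matching has size 3.
Maximum matching size for this graph: 3.

This is a maximum matching.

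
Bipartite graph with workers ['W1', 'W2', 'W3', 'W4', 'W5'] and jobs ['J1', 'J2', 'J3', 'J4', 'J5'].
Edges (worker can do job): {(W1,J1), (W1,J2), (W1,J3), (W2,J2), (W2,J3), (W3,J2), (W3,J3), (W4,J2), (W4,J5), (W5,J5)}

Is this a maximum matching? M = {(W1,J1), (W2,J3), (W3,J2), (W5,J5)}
Yes, size 4 is maximum

Proposed matching has size 4.
Maximum matching size for this graph: 4.

This is a maximum matching.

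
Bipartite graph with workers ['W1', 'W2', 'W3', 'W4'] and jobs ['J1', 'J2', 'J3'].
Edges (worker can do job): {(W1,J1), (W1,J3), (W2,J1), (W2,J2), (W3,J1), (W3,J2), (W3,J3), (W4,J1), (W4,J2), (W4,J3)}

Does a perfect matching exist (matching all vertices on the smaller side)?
Yes, perfect matching exists (size 3)

Perfect matching: {(W1,J3), (W3,J2), (W4,J1)}
All 3 vertices on the smaller side are matched.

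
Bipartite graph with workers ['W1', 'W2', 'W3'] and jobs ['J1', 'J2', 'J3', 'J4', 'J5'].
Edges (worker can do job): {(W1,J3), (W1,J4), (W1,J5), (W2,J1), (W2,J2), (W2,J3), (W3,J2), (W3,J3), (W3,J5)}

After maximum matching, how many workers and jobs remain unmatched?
Unmatched: 0 workers, 2 jobs

Maximum matching size: 3
Workers: 3 total, 3 matched, 0 unmatched
Jobs: 5 total, 3 matched, 2 unmatched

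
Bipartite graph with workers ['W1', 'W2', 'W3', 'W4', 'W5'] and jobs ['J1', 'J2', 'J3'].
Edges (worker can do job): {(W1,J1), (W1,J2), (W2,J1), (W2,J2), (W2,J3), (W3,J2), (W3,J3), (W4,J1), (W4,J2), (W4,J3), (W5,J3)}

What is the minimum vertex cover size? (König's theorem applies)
Minimum vertex cover size = 3

By König's theorem: in bipartite graphs,
min vertex cover = max matching = 3

Maximum matching has size 3, so minimum vertex cover also has size 3.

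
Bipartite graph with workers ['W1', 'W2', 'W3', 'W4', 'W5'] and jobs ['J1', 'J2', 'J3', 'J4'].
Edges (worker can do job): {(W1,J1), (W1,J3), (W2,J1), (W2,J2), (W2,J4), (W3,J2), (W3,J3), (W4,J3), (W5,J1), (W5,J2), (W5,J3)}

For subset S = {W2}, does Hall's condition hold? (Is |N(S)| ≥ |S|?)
Yes: |N(S)| = 3, |S| = 1

Subset S = {W2}
Neighbors N(S) = {J1, J2, J4}

|N(S)| = 3, |S| = 1
Hall's condition: |N(S)| ≥ |S| is satisfied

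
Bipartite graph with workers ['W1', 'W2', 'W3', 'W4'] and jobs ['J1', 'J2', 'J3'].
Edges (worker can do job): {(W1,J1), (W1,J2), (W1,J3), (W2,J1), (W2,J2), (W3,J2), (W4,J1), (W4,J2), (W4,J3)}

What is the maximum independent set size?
Maximum independent set = 4

By König's theorem:
- Min vertex cover = Max matching = 3
- Max independent set = Total vertices - Min vertex cover
- Max independent set = 7 - 3 = 4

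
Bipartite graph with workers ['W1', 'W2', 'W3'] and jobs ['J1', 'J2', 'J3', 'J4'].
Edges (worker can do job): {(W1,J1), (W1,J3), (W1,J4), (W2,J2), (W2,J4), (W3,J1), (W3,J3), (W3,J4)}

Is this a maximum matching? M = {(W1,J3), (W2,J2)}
No, size 2 is not maximum

Proposed matching has size 2.
Maximum matching size for this graph: 3.

This is NOT maximum - can be improved to size 3.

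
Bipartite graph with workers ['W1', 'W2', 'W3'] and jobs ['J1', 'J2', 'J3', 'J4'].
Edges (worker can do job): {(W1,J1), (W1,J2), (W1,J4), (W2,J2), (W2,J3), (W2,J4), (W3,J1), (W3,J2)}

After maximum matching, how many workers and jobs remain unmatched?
Unmatched: 0 workers, 1 jobs

Maximum matching size: 3
Workers: 3 total, 3 matched, 0 unmatched
Jobs: 4 total, 3 matched, 1 unmatched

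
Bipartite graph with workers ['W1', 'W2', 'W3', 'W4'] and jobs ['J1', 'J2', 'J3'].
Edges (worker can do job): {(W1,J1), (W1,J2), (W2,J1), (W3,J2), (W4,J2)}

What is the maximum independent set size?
Maximum independent set = 5

By König's theorem:
- Min vertex cover = Max matching = 2
- Max independent set = Total vertices - Min vertex cover
- Max independent set = 7 - 2 = 5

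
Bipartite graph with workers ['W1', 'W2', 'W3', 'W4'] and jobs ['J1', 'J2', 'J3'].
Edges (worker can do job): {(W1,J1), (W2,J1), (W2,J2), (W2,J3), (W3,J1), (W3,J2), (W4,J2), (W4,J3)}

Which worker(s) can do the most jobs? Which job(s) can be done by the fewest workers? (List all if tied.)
Most versatile: W2 (3 jobs); Least covered: J3 (2 workers)

Worker degrees (jobs they can do): W1:1, W2:3, W3:2, W4:2
Job degrees (workers who can do it): J1:3, J2:3, J3:2

Maximum worker degree is 3, achieved by: W2
Minimum job degree is 2, achieved by: J3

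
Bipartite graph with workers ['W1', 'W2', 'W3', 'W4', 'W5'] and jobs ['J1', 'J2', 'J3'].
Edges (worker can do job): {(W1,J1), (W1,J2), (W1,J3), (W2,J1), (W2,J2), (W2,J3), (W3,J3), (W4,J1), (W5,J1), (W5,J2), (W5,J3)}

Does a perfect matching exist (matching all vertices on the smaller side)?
Yes, perfect matching exists (size 3)

Perfect matching: {(W3,J3), (W4,J1), (W5,J2)}
All 3 vertices on the smaller side are matched.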